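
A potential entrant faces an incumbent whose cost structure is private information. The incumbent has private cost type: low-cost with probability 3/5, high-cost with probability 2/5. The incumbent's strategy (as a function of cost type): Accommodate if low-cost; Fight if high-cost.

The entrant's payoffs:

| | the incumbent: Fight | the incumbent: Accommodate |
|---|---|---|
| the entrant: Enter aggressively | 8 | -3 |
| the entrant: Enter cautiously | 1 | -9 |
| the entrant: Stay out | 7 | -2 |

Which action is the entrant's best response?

Stay out

E[Enter aggressively] = 3/5·(-3) + 2/5·(8) = 7/5
E[Enter cautiously] = 3/5·(-9) + 2/5·(1) = -5
E[Stay out] = 3/5·(-2) + 2/5·(7) = 8/5
Best response: Stay out (8/5 is the largest).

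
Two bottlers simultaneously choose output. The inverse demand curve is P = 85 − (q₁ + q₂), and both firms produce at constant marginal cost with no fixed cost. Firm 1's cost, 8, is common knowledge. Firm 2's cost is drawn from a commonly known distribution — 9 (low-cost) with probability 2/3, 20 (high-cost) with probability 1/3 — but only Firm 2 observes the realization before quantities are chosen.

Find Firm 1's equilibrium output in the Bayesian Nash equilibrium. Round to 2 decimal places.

Type-c best response for Firm 2: q₂(c) = (85 − c)/2 − q₁/2.
Firm 1 maximizes expected profit; its first-order condition is 85 − 2q₁ − E[q₂] − 8 = 0.
Substituting E[q₂] and solving: E[c₂] = 12.6667, so q₁ = (85 − 2·8 + 12.6667)/3 = 27.2222.

27.22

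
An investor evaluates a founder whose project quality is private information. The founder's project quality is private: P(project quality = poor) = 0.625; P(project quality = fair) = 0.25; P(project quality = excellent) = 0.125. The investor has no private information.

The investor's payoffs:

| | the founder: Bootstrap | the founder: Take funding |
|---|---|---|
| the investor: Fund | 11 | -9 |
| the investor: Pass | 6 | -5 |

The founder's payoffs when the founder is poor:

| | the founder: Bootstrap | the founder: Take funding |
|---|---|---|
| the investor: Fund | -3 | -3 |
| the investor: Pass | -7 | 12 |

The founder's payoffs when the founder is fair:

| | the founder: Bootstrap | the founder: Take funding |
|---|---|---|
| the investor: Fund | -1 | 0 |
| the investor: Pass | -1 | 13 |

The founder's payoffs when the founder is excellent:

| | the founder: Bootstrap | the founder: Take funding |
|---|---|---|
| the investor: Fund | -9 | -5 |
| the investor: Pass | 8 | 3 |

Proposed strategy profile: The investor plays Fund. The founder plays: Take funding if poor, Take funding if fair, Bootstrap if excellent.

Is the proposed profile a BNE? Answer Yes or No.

The investor plays Fund: E[Fund] = 0.625·(-9) + 0.25·(-9) + 0.125·(11) = -6.5; E[Pass] = -3.625. Not best-responding. ✗
The founder (project quality poor), facing Fund: Bootstrap gives -3, Take funding gives -3. Proposed Take funding is best. ✓
The founder (project quality fair), facing Fund: Bootstrap gives -1, Take funding gives 0. Proposed Take funding is best. ✓
The founder (project quality excellent), facing Fund: Bootstrap gives -9, Take funding gives -5. Proposed Bootstrap is not best — profitable deviation exists. ✗

No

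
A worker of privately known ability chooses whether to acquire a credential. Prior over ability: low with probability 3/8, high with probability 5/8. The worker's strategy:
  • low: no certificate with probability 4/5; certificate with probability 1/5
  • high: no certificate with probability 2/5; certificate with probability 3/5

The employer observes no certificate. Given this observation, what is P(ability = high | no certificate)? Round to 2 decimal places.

P(no certificate) = (3/8)·(4/5) + (5/8)·(2/5) = 11/20
P(high | no certificate) = ((5/8)·(2/5)) / (11/20) = (1/4) / (11/20) = 5/11

0.45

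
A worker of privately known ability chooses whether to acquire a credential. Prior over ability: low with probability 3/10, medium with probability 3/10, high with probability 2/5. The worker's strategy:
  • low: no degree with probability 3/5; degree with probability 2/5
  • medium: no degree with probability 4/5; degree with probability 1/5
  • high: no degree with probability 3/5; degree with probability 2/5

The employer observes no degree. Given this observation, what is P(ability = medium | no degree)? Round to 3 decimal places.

0.364

P(no degree) = (3/10)·(3/5) + (3/10)·(4/5) + (2/5)·(3/5) = 33/50
P(medium | no degree) = ((3/10)·(4/5)) / (33/50) = (6/25) / (33/50) = 4/11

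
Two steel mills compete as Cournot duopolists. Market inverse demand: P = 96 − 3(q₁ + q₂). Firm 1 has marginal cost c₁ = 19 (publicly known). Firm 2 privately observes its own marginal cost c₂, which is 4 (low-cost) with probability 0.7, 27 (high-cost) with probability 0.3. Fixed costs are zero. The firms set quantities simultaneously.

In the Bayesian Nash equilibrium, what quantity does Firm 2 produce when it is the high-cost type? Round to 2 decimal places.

Type-c best response for Firm 2: q₂(c) = (96 − c)/6 − q₁/2.
Firm 1 maximizes expected profit; its first-order condition is 96 − 6q₁ − 3E[q₂] − 19 = 0.
Substituting E[q₂] and solving: E[c₂] = 10.9, so q₁ = (96 − 2·19 + 10.9)/9 = 7.65556.
q₂(high-cost) = (96 − 27 − 3·7.65556)/6 = 7.67222.

7.67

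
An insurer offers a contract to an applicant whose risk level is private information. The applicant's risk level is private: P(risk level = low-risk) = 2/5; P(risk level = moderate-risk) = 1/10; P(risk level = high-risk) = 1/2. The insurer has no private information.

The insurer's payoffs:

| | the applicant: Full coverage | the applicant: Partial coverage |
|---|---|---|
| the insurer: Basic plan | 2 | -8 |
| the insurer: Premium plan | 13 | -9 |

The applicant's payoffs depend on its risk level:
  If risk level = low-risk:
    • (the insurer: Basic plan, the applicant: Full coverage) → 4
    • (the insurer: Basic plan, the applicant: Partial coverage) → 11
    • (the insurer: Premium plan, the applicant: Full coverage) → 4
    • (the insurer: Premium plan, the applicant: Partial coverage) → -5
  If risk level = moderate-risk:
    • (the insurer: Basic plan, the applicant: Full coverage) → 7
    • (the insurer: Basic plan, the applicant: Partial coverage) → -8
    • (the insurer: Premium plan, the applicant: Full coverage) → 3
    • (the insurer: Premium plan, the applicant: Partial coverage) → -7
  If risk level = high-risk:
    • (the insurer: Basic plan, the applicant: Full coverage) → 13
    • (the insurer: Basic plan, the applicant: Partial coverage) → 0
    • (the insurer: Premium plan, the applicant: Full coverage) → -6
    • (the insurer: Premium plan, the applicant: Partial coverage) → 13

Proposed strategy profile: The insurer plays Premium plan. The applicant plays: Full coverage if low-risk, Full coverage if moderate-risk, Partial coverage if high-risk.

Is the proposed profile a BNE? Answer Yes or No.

Yes

The insurer plays Premium plan: E[Premium plan] = 2/5·(13) + 1/10·(13) + 1/2·(-9) = 2; E[Basic plan] = -3. Best-responding. ✓
The applicant (risk level low-risk), facing Premium plan: Full coverage gives 4, Partial coverage gives -5. Proposed Full coverage is best. ✓
The applicant (risk level moderate-risk), facing Premium plan: Full coverage gives 3, Partial coverage gives -7. Proposed Full coverage is best. ✓
The applicant (risk level high-risk), facing Premium plan: Full coverage gives -6, Partial coverage gives 13. Proposed Partial coverage is best. ✓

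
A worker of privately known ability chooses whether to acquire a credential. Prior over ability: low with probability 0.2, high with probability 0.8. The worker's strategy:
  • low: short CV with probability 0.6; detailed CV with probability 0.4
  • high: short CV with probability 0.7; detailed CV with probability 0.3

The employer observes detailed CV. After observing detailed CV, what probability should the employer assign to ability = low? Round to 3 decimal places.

0.250

P(detailed CV) = 0.2·0.4 + 0.8·0.3 = 0.32
P(low | detailed CV) = (0.2·0.4) / 0.32 = 0.08 / 0.32 = 0.25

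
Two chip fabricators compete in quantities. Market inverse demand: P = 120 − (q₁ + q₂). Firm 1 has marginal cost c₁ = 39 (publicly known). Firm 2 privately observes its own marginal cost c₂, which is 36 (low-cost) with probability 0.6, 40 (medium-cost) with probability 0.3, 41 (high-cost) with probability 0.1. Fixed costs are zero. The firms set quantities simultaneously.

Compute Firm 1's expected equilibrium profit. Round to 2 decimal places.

Firm 2 with cost c maximizes (120 − (q₁+q₂) − c)·q₂, giving q₂(c) = (120 − c − q₁)/2.
E[c₂] = 0.6·36 + 0.3·40 + 0.1·41 = 37.7
Firm 1's FOC against E[q₂] yields q₁ = (120 − 2·39 + E[c₂])/3 = (120 − 78 + 37.7)/3 = 26.5667.
E[P] = 120 − (q₁ + E[q₂]) = 65.5667; Firm 1's expected profit = (E[P] − 39)·q₁ = (65.5667 − 39)·26.5667 = 705.788.

705.79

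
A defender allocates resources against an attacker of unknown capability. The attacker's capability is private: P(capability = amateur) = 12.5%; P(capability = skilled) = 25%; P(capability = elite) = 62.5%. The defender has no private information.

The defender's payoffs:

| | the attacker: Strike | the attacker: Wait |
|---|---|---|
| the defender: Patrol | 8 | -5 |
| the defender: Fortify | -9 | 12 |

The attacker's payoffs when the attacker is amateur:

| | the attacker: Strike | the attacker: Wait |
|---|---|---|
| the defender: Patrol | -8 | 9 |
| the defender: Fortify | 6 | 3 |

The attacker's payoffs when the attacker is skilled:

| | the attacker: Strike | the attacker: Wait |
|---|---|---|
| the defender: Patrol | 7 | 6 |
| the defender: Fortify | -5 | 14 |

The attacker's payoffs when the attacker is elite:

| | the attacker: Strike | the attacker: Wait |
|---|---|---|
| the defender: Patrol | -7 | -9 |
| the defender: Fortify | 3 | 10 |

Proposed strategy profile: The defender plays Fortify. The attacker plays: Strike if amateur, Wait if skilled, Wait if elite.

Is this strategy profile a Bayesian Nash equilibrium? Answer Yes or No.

Yes

The defender plays Fortify: E[Fortify] = 0.125·(-9) + 0.25·(12) + 0.625·(12) = 9.375; E[Patrol] = -3.375. Best-responding. ✓
The attacker (capability amateur), facing Fortify: Strike gives 6, Wait gives 3. Proposed Strike is best. ✓
The attacker (capability skilled), facing Fortify: Strike gives -5, Wait gives 14. Proposed Wait is best. ✓
The attacker (capability elite), facing Fortify: Strike gives 3, Wait gives 10. Proposed Wait is best. ✓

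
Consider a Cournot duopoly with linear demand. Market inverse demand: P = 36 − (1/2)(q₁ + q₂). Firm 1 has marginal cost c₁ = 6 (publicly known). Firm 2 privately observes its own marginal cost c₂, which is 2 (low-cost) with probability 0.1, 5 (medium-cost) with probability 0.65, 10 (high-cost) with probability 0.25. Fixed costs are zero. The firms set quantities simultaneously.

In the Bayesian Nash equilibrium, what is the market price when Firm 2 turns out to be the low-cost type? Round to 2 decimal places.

Type-c best response for Firm 2: q₂(c) = (36 − c) − q₁/2.
Firm 1 maximizes expected profit; its first-order condition is 36 − q₁ − (1/2)E[q₂] − 6 = 0.
Substituting E[q₂] and solving: E[c₂] = 5.95, so q₁ = (36 − 2·6 + 5.95)/(3/2) = 19.9667.
q₂(low-cost) = 24.0167, so P = 36 − (1/2)·(19.9667 + 24.0167) = 14.0083.

14.01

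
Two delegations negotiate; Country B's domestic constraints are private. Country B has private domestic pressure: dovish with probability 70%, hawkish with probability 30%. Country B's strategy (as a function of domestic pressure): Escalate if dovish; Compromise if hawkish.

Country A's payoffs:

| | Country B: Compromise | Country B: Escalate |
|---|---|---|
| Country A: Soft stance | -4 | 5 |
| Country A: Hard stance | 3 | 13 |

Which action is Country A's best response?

E[Soft stance] = 0.7·(5) + 0.3·(-4) = 2.3
E[Hard stance] = 0.7·(13) + 0.3·(3) = 10
Best response: Hard stance (10 is the largest).

Hard stance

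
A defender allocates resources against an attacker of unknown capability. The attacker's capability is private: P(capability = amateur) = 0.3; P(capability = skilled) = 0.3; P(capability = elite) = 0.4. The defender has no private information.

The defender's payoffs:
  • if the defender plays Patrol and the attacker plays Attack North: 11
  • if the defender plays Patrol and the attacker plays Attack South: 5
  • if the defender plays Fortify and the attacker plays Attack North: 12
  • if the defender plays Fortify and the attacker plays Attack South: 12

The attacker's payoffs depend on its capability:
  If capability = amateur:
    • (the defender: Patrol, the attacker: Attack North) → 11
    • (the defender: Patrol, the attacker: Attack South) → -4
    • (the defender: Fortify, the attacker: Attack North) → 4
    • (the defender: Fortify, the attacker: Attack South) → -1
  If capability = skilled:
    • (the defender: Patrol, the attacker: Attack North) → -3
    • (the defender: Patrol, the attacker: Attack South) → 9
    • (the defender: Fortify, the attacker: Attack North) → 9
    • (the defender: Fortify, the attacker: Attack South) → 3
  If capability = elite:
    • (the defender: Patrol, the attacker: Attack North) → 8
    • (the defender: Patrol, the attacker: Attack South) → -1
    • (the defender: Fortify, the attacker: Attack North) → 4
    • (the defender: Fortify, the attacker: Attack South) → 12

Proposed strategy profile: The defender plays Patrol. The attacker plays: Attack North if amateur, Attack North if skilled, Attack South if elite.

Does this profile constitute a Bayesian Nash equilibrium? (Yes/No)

A profile is a BNE iff every type of every player is best-responding given beliefs about the other side.
The defender plays Patrol: E[Patrol] = 0.3·(11) + 0.3·(11) + 0.4·(5) = 8.6; E[Fortify] = 12. Not best-responding. ✗
The attacker (capability amateur), facing Patrol: Attack North gives 11, Attack South gives -4. Proposed Attack North is best. ✓
The attacker (capability skilled), facing Patrol: Attack North gives -3, Attack South gives 9. Proposed Attack North is not best — profitable deviation exists. ✗
The attacker (capability elite), facing Patrol: Attack North gives 8, Attack South gives -1. Proposed Attack South is not best — profitable deviation exists. ✗

No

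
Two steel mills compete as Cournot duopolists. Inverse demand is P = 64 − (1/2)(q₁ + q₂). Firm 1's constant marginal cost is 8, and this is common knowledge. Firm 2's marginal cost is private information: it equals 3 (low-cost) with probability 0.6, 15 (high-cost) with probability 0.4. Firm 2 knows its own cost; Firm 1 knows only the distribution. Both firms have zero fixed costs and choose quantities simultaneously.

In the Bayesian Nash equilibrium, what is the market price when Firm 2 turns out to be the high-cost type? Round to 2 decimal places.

Type-c best response for Firm 2: q₂(c) = (64 − c) − q₁/2.
Firm 1 maximizes expected profit; its first-order condition is 64 − q₁ − (1/2)E[q₂] − 8 = 0.
Substituting E[q₂] and solving: E[c₂] = 7.8, so q₁ = (64 − 2·8 + 7.8)/(3/2) = 37.2.
q₂(high-cost) = 30.4, so P = 64 − (1/2)·(37.2 + 30.4) = 30.2.

30.20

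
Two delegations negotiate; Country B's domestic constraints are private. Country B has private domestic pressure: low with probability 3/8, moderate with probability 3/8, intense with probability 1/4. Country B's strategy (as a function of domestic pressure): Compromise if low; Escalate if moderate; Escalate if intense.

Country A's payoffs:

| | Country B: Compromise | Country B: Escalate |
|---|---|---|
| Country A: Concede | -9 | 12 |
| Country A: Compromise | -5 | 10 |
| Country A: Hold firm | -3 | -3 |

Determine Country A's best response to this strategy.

Compromise

Compute Country A's expected payoff for each action, taking the expectation over Country B's type.
E[Concede] = 3/8·(-9) + 3/8·(12) + 1/4·(12) = 33/8
E[Compromise] = 3/8·(-5) + 3/8·(10) + 1/4·(10) = 35/8
E[Hold firm] = 3/8·(-3) + 3/8·(-3) + 1/4·(-3) = -3
Best response: Compromise (35/8 is the largest).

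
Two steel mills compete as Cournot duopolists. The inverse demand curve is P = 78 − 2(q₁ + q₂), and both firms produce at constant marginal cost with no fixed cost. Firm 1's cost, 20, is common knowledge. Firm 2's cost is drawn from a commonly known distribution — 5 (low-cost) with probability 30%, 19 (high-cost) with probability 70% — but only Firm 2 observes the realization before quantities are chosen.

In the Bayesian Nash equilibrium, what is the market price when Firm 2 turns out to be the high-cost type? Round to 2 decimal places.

39.70

Type-c best response for Firm 2: q₂(c) = (78 − c)/4 − q₁/2.
Firm 1 maximizes expected profit; its first-order condition is 78 − 4q₁ − 2E[q₂] − 20 = 0.
Substituting E[q₂] and solving: E[c₂] = 14.8, so q₁ = (78 − 2·20 + 14.8)/6 = 8.8.
q₂(high-cost) = 10.35, so P = 78 − 2·(8.8 + 10.35) = 39.7.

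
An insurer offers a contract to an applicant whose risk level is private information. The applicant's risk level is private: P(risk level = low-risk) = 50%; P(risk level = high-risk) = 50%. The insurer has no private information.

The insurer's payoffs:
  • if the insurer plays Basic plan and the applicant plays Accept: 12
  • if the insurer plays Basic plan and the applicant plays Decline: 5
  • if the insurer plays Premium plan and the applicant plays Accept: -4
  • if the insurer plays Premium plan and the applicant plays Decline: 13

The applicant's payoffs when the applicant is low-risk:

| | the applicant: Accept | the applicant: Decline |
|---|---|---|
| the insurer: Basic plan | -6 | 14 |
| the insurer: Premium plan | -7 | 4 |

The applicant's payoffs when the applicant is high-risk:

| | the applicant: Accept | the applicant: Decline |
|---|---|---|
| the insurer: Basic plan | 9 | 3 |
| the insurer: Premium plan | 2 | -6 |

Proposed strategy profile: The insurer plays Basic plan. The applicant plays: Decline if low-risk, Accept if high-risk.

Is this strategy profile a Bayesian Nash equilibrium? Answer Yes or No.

The insurer plays Basic plan: E[Basic plan] = 0.5·(5) + 0.5·(12) = 8.5; E[Premium plan] = 4.5. Best-responding. ✓
The applicant (risk level low-risk), facing Basic plan: Accept gives -6, Decline gives 14. Proposed Decline is best. ✓
The applicant (risk level high-risk), facing Basic plan: Accept gives 9, Decline gives 3. Proposed Accept is best. ✓

Yes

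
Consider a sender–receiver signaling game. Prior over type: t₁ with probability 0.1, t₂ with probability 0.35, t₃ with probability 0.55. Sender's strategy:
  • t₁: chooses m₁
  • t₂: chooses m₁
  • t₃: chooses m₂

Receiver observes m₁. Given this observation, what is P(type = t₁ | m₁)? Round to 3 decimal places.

Apply Bayes' rule using the sender's strategy as the likelihood.
P(m₁) = 0.1·1 + 0.35·1 + 0.55·0 = 0.45
P(t₁ | m₁) = (0.1·1) / 0.45 = 0.1 / 0.45 = 0.222222

0.222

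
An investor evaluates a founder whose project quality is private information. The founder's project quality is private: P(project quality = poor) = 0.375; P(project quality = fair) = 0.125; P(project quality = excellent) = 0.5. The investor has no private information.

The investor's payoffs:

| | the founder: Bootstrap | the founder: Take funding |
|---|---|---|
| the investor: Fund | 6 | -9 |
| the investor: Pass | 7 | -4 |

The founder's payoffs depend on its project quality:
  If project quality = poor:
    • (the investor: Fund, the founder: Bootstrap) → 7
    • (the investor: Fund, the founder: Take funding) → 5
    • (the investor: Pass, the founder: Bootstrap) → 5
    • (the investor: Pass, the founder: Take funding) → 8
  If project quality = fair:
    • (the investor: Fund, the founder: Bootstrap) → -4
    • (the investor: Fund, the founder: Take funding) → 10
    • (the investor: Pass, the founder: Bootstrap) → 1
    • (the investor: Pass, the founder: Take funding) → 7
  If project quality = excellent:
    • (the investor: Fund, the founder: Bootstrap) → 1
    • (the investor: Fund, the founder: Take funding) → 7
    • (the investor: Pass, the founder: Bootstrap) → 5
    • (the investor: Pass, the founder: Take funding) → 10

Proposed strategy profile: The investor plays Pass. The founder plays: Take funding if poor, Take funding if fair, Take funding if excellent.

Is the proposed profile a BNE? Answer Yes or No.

The investor plays Pass: E[Pass] = 0.375·(-4) + 0.125·(-4) + 0.5·(-4) = -4; E[Fund] = -9. Best-responding. ✓
The founder (project quality poor), facing Pass: Bootstrap gives 5, Take funding gives 8. Proposed Take funding is best. ✓
The founder (project quality fair), facing Pass: Bootstrap gives 1, Take funding gives 7. Proposed Take funding is best. ✓
The founder (project quality excellent), facing Pass: Bootstrap gives 5, Take funding gives 10. Proposed Take funding is best. ✓

Yes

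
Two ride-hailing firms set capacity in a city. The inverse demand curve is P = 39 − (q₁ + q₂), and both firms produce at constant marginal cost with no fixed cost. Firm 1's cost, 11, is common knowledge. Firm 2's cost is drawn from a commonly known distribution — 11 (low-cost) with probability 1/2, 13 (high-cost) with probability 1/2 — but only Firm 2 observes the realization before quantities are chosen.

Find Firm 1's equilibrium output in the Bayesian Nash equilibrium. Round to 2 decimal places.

Firm 2 with cost c maximizes (39 − (q₁+q₂) − c)·q₂, giving q₂(c) = (39 − c − q₁)/2.
E[c₂] = 1/2·11 + 1/2·13 = 12
Firm 1's FOC against E[q₂] yields q₁ = (39 − 2·11 + E[c₂])/3 = (39 − 22 + 12)/3 = 9.66667.

9.67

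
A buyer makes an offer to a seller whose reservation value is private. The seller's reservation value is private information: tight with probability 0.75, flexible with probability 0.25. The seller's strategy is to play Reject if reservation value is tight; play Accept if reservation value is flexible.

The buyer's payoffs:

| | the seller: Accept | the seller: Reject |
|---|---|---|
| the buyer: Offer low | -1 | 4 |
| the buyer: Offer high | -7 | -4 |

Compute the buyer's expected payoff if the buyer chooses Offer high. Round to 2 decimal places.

-4.75

Take the expectation over the seller's reservation value, weighting each type's action by its prior probability.
E[Offer high] = 0.75·(-4) + 0.25·(-7) = (-3) + (-1.75) = -4.75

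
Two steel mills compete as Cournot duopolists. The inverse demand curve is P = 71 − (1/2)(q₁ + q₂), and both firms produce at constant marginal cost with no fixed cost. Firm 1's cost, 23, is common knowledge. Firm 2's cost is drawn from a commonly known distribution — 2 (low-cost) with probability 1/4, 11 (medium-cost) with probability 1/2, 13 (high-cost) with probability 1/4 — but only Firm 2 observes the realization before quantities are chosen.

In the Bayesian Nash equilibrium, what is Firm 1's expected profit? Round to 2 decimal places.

260.68

Firm 2 with cost c maximizes (71 − (1/2)(q₁+q₂) − c)·q₂, giving q₂(c) = (71 − c − (1/2)q₁).
E[c₂] = 1/4·2 + 1/2·11 + 1/4·13 = 9.25
Firm 1's FOC against E[q₂] yields q₁ = (71 − 2·23 + E[c₂])/(3/2) = (71 − 46 + 9.25)/(3/2) = 22.8333.
E[P] = 71 − (1/2)·(q₁ + E[q₂]) = 34.4167; Firm 1's expected profit = (E[P] − 23)·q₁ = (34.4167 − 23)·22.8333 = 260.681.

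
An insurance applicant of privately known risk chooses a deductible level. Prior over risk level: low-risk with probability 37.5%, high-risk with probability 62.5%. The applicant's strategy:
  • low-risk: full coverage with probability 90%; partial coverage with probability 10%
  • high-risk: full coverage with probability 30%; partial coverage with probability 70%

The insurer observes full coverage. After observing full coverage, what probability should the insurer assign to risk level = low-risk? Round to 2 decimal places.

0.64

P(full coverage) = 0.375·0.9 + 0.625·0.3 = 0.525
P(low-risk | full coverage) = (0.375·0.9) / 0.525 = 0.3375 / 0.525 = 0.642857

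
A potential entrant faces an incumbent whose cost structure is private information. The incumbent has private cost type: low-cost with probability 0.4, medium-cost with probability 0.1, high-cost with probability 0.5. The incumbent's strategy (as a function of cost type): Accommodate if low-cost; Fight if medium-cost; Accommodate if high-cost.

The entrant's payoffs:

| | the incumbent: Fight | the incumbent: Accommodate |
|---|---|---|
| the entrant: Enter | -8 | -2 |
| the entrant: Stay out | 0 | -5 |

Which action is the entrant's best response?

Enter

E[Enter] = 0.4·(-2) + 0.1·(-8) + 0.5·(-2) = -2.6
E[Stay out] = 0.4·(-5) + 0.1·(0) + 0.5·(-5) = -4.5
Best response: Enter (-2.6 is the largest).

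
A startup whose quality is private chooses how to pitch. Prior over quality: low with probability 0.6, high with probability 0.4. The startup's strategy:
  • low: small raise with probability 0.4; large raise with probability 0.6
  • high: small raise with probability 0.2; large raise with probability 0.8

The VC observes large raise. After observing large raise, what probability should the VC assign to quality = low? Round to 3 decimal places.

0.529

P(large raise) = 0.6·0.6 + 0.4·0.8 = 0.68
P(low | large raise) = (0.6·0.6) / 0.68 = 0.36 / 0.68 = 0.529412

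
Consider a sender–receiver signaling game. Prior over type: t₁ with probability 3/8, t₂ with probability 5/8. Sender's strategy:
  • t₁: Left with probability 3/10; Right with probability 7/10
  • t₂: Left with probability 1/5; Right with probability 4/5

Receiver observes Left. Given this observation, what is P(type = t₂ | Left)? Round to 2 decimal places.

Apply Bayes' rule using the sender's strategy as the likelihood.
P(Left) = (3/8)·(3/10) + (5/8)·(1/5) = 19/80
P(t₂ | Left) = ((5/8)·(1/5)) / (19/80) = (1/8) / (19/80) = 10/19

0.53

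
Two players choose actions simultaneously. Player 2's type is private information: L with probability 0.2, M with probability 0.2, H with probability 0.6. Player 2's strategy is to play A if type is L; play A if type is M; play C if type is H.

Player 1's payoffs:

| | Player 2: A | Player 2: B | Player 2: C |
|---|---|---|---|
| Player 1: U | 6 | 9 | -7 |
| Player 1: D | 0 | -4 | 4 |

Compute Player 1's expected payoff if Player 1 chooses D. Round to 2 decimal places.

Take the expectation over Player 2's type, weighting each type's action by its prior probability.
E[D] = 0.2·0 + 0.2·0 + 0.6·4 = 0 + 0 + 2.4 = 2.4

2.40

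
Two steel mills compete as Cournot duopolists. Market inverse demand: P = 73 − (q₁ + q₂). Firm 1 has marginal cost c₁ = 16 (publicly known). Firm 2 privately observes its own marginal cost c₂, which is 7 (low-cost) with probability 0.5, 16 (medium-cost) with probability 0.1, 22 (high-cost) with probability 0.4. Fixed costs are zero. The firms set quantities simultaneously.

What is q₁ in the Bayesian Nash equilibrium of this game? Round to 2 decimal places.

18.30

Type-c best response for Firm 2: q₂(c) = (73 − c)/2 − q₁/2.
Firm 1 maximizes expected profit; its first-order condition is 73 − 2q₁ − E[q₂] − 16 = 0.
Substituting E[q₂] and solving: E[c₂] = 13.9, so q₁ = (73 − 2·16 + 13.9)/3 = 18.3.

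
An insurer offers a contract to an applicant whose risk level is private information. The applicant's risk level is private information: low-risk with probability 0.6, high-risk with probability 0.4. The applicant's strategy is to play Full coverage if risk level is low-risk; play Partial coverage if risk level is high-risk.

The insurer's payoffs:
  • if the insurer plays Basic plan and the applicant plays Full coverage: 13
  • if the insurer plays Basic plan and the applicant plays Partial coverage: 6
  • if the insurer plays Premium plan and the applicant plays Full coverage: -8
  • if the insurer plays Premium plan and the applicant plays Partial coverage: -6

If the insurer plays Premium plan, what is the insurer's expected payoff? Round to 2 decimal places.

-7.20

E[Premium plan] = 0.6·(-8) + 0.4·(-6) = (-4.8) + (-2.4) = -7.2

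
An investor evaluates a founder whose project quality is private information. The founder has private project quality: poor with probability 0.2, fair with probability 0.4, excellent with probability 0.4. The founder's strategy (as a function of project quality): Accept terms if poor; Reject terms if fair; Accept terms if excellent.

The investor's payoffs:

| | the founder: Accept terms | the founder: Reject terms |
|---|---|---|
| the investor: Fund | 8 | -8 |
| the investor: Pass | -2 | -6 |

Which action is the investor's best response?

Compute the investor's expected payoff for each action, taking the expectation over the founder's type.
E[Fund] = 0.2·(8) + 0.4·(-8) + 0.4·(8) = 1.6
E[Pass] = 0.2·(-2) + 0.4·(-6) + 0.4·(-2) = -3.6
Best response: Fund (1.6 is the largest).

Fund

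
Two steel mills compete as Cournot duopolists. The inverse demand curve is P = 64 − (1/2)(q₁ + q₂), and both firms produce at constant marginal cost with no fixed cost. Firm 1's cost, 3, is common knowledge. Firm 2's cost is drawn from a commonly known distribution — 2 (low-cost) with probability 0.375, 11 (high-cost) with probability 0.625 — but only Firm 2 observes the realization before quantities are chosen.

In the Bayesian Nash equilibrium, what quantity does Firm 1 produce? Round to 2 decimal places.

Firm 2 with cost c maximizes (64 − (1/2)(q₁+q₂) − c)·q₂, giving q₂(c) = (64 − c − (1/2)q₁).
E[c₂] = 0.375·2 + 0.625·11 = 7.625
Firm 1's FOC against E[q₂] yields q₁ = (64 − 2·3 + E[c₂])/(3/2) = (64 − 6 + 7.625)/(3/2) = 43.75.

43.75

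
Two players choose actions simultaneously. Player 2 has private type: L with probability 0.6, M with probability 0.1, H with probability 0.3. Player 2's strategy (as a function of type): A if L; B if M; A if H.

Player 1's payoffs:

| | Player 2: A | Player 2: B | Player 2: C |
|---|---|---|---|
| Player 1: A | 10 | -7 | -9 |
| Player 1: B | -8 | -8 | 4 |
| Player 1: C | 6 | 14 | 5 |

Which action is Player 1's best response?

A

E[A] = 0.6·(10) + 0.1·(-7) + 0.3·(10) = 8.3
E[B] = 0.6·(-8) + 0.1·(-8) + 0.3·(-8) = -8
E[C] = 0.6·(6) + 0.1·(14) + 0.3·(6) = 6.8
Best response: A (8.3 is the largest).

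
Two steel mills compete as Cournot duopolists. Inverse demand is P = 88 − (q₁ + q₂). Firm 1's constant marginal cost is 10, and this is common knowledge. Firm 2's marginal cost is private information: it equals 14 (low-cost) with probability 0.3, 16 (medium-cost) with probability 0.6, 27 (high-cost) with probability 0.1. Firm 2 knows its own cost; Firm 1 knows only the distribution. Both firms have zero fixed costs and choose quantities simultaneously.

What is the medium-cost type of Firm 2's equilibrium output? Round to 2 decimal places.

21.92

Firm 2 with cost c maximizes (88 − (q₁+q₂) − c)·q₂, giving q₂(c) = (88 − c − q₁)/2.
E[c₂] = 0.3·14 + 0.6·16 + 0.1·27 = 16.5
Firm 1's FOC against E[q₂] yields q₁ = (88 − 2·10 + E[c₂])/3 = (88 − 20 + 16.5)/3 = 28.1667.
q₂(medium-cost) = (88 − 16 − 28.1667)/2 = 21.9167.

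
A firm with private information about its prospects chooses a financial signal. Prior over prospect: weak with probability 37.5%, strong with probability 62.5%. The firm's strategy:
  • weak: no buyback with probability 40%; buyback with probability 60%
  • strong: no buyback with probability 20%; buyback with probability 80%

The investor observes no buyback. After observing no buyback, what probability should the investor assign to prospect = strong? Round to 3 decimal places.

0.455

P(no buyback) = 0.375·0.4 + 0.625·0.2 = 0.275
P(strong | no buyback) = (0.625·0.2) / 0.275 = 0.125 / 0.275 = 0.454545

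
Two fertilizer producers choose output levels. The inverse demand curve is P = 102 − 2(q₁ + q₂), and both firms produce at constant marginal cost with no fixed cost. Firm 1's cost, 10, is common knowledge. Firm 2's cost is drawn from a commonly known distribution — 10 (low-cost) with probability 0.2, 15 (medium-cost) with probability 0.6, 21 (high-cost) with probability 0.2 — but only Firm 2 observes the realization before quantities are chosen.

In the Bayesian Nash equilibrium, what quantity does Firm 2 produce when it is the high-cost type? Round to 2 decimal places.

Type-c best response for Firm 2: q₂(c) = (102 − c)/4 − q₁/2.
Firm 1 maximizes expected profit; its first-order condition is 102 − 4q₁ − 2E[q₂] − 10 = 0.
Substituting E[q₂] and solving: E[c₂] = 15.2, so q₁ = (102 − 2·10 + 15.2)/6 = 16.2.
q₂(high-cost) = (102 − 21 − 2·16.2)/4 = 12.15.

12.15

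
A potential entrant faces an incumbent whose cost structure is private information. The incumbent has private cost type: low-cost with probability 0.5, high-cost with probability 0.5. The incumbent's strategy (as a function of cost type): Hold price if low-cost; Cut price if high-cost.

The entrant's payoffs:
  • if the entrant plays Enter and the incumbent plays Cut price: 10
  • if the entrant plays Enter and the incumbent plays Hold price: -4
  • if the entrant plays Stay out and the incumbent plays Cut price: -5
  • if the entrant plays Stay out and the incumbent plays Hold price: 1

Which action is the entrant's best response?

E[Enter] = 0.5·(-4) + 0.5·(10) = 3
E[Stay out] = 0.5·(1) + 0.5·(-5) = -2
Best response: Enter (3 is the largest).

Enter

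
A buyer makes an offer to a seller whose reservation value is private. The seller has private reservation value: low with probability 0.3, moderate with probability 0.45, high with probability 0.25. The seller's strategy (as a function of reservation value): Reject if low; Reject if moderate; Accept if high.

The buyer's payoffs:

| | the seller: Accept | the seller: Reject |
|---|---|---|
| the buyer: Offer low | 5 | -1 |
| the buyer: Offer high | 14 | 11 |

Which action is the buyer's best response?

Offer high

E[Offer low] = 0.3·(-1) + 0.45·(-1) + 0.25·(5) = 0.5
E[Offer high] = 0.3·(11) + 0.45·(11) + 0.25·(14) = 11.75
Best response: Offer high (11.75 is the largest).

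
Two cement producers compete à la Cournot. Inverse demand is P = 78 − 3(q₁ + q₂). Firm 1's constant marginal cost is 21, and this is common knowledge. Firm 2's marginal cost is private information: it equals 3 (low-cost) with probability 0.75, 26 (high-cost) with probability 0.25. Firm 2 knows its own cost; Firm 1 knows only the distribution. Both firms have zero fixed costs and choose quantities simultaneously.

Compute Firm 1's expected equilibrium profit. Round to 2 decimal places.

74.17

Firm 2 with cost c maximizes (78 − 3(q₁+q₂) − c)·q₂, giving q₂(c) = (78 − c − 3q₁)/6.
E[c₂] = 0.75·3 + 0.25·26 = 8.75
Firm 1's FOC against E[q₂] yields q₁ = (78 − 2·21 + E[c₂])/9 = (78 − 42 + 8.75)/9 = 4.97222.
E[P] = 78 − 3·(q₁ + E[q₂]) = 35.9167; Firm 1's expected profit = (E[P] − 21)·q₁ = (35.9167 − 21)·4.97222 = 74.169.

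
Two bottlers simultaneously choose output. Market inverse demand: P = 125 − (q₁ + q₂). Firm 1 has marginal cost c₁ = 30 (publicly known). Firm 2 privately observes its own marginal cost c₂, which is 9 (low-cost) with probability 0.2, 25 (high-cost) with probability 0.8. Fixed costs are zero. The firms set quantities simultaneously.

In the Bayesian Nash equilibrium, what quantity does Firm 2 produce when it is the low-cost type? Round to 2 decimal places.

43.53

Firm 2 with cost c maximizes (125 − (q₁+q₂) − c)·q₂, giving q₂(c) = (125 − c − q₁)/2.
E[c₂] = 0.2·9 + 0.8·25 = 21.8
Firm 1's FOC against E[q₂] yields q₁ = (125 − 2·30 + E[c₂])/3 = (125 − 60 + 21.8)/3 = 28.9333.
q₂(low-cost) = (125 − 9 − 28.9333)/2 = 43.5333.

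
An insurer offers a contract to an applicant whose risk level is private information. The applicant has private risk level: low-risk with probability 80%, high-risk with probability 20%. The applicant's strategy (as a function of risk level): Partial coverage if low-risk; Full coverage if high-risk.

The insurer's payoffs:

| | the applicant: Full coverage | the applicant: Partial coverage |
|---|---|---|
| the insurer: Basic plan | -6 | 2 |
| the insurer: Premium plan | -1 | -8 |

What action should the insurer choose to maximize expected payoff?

Basic plan

E[Basic plan] = 0.8·(2) + 0.2·(-6) = 0.4
E[Premium plan] = 0.8·(-8) + 0.2·(-1) = -6.6
Best response: Basic plan (0.4 is the largest).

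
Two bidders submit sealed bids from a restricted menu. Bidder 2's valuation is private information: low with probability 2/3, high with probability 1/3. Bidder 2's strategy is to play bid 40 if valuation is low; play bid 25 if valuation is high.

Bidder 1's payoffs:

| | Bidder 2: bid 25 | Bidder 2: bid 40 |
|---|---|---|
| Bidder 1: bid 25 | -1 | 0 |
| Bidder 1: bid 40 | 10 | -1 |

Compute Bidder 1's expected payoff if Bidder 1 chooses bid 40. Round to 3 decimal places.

2.667

E[bid 40] = 2/3·(-1) + 1/3·10 = (-2/3) + 10/3 = 8/3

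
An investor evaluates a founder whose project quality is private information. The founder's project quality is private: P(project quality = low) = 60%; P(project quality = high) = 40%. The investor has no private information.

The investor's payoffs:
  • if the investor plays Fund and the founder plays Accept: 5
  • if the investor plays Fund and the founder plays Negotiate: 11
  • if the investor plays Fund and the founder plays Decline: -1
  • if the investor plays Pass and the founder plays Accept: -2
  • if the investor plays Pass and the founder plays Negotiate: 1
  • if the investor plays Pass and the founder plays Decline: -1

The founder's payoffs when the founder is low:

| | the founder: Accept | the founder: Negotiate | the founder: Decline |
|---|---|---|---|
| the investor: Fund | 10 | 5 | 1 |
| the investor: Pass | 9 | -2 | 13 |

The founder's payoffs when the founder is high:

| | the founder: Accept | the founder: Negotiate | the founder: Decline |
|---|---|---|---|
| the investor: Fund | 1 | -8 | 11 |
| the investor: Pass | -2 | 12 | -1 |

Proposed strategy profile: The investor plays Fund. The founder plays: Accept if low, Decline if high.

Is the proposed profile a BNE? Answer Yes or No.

Yes

A profile is a BNE iff every type of every player is best-responding given beliefs about the other side.
The investor plays Fund: E[Fund] = 0.6·(5) + 0.4·(-1) = 2.6; E[Pass] = -1.6. Best-responding. ✓
The founder (project quality low), facing Fund: Accept gives 10, Negotiate gives 5, Decline gives 1. Proposed Accept is best. ✓
The founder (project quality high), facing Fund: Accept gives 1, Negotiate gives -8, Decline gives 11. Proposed Decline is best. ✓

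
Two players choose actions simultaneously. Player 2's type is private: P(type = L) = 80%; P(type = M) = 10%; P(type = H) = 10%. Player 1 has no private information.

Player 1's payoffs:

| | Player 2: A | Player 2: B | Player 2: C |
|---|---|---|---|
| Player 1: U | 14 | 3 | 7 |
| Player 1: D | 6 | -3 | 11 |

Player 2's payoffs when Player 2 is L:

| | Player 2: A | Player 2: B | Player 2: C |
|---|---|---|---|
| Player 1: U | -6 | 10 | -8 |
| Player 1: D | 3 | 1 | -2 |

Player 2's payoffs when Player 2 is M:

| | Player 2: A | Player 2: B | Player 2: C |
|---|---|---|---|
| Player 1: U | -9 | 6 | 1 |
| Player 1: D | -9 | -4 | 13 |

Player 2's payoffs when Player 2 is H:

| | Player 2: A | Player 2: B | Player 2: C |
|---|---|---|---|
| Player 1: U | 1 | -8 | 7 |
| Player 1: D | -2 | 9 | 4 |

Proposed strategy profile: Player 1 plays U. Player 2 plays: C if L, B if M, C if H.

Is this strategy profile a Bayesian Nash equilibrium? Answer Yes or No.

No

A profile is a BNE iff every type of every player is best-responding given beliefs about the other side.
Player 1 plays U: E[U] = 0.8·(7) + 0.1·(3) + 0.1·(7) = 6.6; E[D] = 9.6. Not best-responding. ✗
Player 2 (type L), facing U: A gives -6, B gives 10, C gives -8. Proposed C is not best — profitable deviation exists. ✗
Player 2 (type M), facing U: A gives -9, B gives 6, C gives 1. Proposed B is best. ✓
Player 2 (type H), facing U: A gives 1, B gives -8, C gives 7. Proposed C is best. ✓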